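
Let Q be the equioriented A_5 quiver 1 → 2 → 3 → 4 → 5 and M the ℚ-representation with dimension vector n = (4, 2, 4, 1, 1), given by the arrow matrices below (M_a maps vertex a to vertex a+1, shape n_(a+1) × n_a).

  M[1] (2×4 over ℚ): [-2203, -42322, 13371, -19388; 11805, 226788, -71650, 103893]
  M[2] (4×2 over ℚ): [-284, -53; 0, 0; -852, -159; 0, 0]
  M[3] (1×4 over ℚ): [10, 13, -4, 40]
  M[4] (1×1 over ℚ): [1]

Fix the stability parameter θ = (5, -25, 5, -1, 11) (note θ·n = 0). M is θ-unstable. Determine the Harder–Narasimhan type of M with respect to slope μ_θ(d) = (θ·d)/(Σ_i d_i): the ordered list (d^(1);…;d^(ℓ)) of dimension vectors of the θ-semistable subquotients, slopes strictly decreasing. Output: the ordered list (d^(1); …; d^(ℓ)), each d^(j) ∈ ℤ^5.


Barcode: M ≅ I[1,1]^2, I[1,2], I[1,5], I[3,3]^3. HN layers by μ_θ (4 steps, strictly decreasing):
  μ^(1)=11; μ^(2)=5; μ^(3)=2; μ^(4)=-10

((0, 0, 0, 0, 1); (2, 0, 3, 0, 0); (0, 0, 1, 1, 0); (2, 2, 0, 0, 0))


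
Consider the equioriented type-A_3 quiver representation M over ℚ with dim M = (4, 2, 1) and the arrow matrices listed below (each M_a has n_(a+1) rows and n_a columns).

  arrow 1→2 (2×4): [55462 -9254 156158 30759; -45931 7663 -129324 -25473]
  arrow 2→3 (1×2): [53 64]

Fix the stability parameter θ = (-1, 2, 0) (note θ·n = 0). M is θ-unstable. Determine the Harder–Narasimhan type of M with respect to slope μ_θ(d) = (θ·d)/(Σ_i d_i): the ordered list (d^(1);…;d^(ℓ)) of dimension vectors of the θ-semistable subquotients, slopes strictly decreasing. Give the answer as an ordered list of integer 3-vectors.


Barcode: M ≅ I[1,1]^2, I[1,2], I[1,3]. HN layers by μ_θ (3 steps, strictly decreasing):
  μ^(1)=2; μ^(2)=1; μ^(3)=-1

((0, 1, 0); (0, 1, 1); (4, 0, 0))


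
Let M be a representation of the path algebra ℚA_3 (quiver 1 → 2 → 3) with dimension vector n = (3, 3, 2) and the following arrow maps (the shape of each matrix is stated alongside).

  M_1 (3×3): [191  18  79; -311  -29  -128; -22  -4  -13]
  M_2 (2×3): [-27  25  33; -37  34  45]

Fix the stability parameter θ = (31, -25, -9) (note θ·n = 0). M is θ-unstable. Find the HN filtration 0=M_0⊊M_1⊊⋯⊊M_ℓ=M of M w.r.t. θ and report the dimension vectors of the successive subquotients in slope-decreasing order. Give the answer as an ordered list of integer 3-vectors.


Via rank(M_{q-1}∘⋯∘M_p): M ≅ I[1,2], I[1,3]^2.
μ_θ-semistable layers: μ^(1)=3; μ^(2)=-1

((1, 1, 0); (2, 2, 2))


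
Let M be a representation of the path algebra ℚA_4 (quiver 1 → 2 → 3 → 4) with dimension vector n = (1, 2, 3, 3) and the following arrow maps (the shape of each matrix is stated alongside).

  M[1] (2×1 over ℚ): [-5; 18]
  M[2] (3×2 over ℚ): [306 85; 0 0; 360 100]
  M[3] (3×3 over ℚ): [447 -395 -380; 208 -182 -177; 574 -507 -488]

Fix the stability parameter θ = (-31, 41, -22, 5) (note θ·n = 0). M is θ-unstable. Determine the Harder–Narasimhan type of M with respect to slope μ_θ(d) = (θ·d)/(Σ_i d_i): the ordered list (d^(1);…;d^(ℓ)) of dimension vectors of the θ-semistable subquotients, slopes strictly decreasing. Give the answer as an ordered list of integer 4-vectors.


Via rank(M_{q-1}∘⋯∘M_p): M ≅ I[1,2], I[2,4], I[3,4]^2.
μ_θ-semistable layers: μ^(1)=41; μ^(2)=8; μ^(3)=5; μ^(4)=-22; μ^(5)=-31

((0, 1, 0, 0); (0, 1, 1, 1); (0, 0, 0, 2); (0, 0, 2, 0); (1, 0, 0, 0))


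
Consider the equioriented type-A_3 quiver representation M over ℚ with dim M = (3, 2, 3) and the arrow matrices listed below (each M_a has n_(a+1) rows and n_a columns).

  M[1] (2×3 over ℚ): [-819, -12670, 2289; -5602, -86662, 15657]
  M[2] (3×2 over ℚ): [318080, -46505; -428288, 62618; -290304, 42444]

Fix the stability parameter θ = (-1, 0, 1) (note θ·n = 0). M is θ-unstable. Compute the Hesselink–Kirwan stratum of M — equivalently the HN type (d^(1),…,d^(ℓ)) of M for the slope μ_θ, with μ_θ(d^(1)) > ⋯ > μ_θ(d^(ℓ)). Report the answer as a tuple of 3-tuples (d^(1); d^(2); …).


Barcode: M ≅ I[1,1], I[1,2], I[1,3], I[3,3]^2. HN layers by μ_θ (3 steps, strictly decreasing):
  μ^(1)=1; μ^(2)=0; μ^(3)=-1

((0, 0, 3); (0, 2, 0); (3, 0, 0))


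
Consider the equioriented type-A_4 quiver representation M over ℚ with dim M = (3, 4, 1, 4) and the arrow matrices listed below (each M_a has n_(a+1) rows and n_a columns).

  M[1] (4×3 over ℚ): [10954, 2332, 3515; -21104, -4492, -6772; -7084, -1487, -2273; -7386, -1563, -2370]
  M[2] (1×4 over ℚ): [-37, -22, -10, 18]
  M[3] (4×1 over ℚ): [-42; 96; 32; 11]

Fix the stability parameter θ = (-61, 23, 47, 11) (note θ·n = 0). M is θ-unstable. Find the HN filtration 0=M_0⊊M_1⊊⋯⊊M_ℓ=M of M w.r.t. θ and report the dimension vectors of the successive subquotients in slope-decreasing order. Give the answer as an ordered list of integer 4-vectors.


Via rank(M_{q-1}∘⋯∘M_p): M ≅ I[1,1], I[1,2], I[1,4], I[2,2]^2, I[4,4]^3.
μ_θ-semistable layers: μ^(1)=29; μ^(2)=23; μ^(3)=11; μ^(4)=-61

((0, 0, 1, 1); (0, 4, 0, 0); (0, 0, 0, 3); (3, 0, 0, 0))


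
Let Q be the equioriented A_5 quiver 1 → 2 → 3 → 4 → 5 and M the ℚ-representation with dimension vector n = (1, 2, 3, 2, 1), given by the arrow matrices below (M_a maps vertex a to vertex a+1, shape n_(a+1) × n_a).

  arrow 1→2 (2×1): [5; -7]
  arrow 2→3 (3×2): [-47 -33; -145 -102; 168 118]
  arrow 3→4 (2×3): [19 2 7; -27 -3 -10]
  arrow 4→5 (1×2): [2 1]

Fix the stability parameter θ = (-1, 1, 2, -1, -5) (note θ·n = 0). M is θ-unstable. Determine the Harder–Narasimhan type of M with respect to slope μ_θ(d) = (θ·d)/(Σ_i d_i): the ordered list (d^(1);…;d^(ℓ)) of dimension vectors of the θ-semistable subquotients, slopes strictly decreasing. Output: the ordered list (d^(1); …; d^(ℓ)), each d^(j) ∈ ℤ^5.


Interval decomposition of M: I[1,5], I[2,4], I[3,3].
HN type (ℓ=4): μ^(1)=2; μ^(2)=2/3; μ^(3)=-3/4; μ^(4)=-1

((0, 0, 1, 0, 0); (0, 1, 1, 1, 0); (0, 1, 1, 1, 1); (1, 0, 0, 0, 0))


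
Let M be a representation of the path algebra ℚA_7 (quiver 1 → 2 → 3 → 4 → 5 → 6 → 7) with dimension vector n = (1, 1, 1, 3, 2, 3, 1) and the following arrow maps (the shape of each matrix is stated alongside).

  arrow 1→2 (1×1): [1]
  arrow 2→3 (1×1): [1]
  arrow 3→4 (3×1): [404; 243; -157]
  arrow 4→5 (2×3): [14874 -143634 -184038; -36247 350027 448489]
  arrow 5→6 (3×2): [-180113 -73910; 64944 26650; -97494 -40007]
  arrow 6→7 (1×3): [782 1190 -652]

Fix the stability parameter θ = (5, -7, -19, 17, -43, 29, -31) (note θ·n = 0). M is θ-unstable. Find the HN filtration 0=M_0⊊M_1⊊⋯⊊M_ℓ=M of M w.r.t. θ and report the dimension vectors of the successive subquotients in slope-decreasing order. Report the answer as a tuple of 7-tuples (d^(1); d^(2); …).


Via rank(M_{q-1}∘⋯∘M_p): M ≅ I[1,4], I[4,4], I[4,6], I[5,7], I[6,6].
μ_θ-semistable layers: μ^(1)=29; μ^(2)=17; μ^(3)=-1; μ^(4)=-7; μ^(5)=-13; μ^(6)=-43

((0, 0, 0, 0, 0, 2, 0); (0, 0, 0, 2, 0, 0, 0); (0, 0, 0, 0, 0, 1, 1); (1, 1, 1, 0, 0, 0, 0); (0, 0, 0, 1, 1, 0, 0); (0, 0, 0, 0, 1, 0, 0))


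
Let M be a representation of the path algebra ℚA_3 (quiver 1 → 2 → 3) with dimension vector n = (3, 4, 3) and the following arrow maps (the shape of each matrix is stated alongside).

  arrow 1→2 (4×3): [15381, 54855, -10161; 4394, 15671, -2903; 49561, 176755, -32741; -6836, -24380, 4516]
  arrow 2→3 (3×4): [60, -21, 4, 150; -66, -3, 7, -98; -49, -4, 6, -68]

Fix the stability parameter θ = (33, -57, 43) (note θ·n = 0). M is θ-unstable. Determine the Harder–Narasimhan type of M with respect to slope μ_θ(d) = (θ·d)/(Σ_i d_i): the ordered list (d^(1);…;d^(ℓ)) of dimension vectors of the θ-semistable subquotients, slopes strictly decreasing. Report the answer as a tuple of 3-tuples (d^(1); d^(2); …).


Via rank(M_{q-1}∘⋯∘M_p): M ≅ I[1,1], I[1,3]^2, I[2,2], I[2,3].
μ_θ-semistable layers: μ^(1)=43; μ^(2)=33; μ^(3)=-12; μ^(4)=-57

((0, 0, 3); (1, 0, 0); (2, 2, 0); (0, 2, 0))


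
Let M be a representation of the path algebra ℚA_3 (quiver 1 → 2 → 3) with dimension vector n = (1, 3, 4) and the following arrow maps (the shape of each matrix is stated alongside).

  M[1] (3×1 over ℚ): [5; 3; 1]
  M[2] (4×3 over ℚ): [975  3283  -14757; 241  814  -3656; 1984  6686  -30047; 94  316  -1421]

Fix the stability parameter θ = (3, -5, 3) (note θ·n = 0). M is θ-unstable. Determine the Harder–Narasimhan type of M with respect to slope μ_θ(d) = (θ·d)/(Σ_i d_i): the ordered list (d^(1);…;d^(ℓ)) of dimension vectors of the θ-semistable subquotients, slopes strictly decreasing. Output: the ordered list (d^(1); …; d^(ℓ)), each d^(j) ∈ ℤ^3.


Barcode: M ≅ I[1,3], I[2,3]^2, I[3,3]. HN layers by μ_θ (3 steps, strictly decreasing):
  μ^(1)=3; μ^(2)=-1; μ^(3)=-5

((0, 0, 4); (1, 1, 0); (0, 2, 0))


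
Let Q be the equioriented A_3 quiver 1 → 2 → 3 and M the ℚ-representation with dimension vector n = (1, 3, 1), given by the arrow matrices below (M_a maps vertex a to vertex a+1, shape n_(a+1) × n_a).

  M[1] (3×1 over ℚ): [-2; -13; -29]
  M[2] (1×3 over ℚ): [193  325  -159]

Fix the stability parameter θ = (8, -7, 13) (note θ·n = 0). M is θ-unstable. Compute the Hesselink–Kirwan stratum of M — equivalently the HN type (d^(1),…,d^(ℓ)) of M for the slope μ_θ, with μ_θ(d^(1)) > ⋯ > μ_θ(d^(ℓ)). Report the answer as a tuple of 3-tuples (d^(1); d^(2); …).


Barcode: M ≅ I[1,2], I[2,2], I[2,3]. HN layers by μ_θ (3 steps, strictly decreasing):
  μ^(1)=13; μ^(2)=1/2; μ^(3)=-7

((0, 0, 1); (1, 1, 0); (0, 2, 0))


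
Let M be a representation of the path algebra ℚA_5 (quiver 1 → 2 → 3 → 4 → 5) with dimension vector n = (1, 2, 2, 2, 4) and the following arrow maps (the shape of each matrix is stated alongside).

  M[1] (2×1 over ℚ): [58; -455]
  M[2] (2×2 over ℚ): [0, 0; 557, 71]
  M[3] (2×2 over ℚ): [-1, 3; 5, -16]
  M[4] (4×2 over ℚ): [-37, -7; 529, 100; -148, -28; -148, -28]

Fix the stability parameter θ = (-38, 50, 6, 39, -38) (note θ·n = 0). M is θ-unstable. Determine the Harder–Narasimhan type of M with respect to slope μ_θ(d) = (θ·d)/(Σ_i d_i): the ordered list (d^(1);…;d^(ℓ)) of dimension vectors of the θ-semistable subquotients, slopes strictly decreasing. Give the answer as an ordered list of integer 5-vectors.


Interval decomposition of M: I[1,5], I[2,2], I[3,5], I[5,5]^2.
HN type (ℓ=4): μ^(1)=50; μ^(2)=57/4; μ^(3)=7/3; μ^(4)=-38

((0, 1, 0, 0, 0); (0, 1, 1, 1, 1); (0, 0, 1, 1, 1); (1, 0, 0, 0, 2))


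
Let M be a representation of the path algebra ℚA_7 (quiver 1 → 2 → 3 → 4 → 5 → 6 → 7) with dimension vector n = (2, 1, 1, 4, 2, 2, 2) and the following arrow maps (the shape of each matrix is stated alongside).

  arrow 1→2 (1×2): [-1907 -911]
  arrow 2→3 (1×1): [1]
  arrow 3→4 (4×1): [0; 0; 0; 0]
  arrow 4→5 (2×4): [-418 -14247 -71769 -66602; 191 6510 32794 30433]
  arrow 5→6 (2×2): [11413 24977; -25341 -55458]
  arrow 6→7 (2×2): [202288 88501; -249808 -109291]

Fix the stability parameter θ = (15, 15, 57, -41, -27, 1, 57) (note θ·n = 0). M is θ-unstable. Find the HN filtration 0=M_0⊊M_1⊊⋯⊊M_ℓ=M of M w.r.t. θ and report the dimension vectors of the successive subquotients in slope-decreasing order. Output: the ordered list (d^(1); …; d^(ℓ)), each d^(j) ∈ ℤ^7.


Via rank(M_{q-1}∘⋯∘M_p): M ≅ I[1,1], I[1,3], I[4,4]^2, I[4,6], I[4,7], I[7,7].
μ_θ-semistable layers: μ^(1)=57; μ^(2)=15; μ^(3)=1; μ^(4)=-27; μ^(5)=-41

((0, 0, 1, 0, 0, 0, 2); (2, 1, 0, 0, 0, 0, 0); (0, 0, 0, 0, 0, 2, 0); (0, 0, 0, 0, 2, 0, 0); (0, 0, 0, 4, 0, 0, 0))


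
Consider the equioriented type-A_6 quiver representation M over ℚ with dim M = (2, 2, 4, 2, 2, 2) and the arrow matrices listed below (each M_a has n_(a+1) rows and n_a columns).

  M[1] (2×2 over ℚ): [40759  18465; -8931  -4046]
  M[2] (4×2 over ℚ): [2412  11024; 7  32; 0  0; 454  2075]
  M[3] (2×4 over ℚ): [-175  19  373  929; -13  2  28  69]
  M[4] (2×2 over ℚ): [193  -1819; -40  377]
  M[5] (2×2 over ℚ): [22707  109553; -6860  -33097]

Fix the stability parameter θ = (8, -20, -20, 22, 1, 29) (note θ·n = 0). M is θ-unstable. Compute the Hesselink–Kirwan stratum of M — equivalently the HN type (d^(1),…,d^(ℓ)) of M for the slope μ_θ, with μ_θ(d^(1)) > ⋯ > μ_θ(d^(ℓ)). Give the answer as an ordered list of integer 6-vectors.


Via rank(M_{q-1}∘⋯∘M_p): M ≅ I[1,6]^2, I[3,3]^2.
μ_θ-semistable layers: μ^(1)=29; μ^(2)=23/2; μ^(3)=-32/3; μ^(4)=-20

((0, 0, 0, 0, 0, 2); (0, 0, 0, 2, 2, 0); (2, 2, 2, 0, 0, 0); (0, 0, 2, 0, 0, 0))


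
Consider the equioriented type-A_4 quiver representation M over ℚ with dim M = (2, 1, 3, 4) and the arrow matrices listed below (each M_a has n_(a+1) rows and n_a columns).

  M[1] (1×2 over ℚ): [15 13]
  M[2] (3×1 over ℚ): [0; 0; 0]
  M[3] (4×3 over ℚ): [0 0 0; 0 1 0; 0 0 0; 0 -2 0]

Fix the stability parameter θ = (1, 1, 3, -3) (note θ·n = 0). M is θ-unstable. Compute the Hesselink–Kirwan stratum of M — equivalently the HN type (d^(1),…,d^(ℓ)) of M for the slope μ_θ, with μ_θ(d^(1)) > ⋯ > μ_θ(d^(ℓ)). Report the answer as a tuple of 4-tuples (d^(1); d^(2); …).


Interval decomposition of M: I[1,1], I[1,2], I[3,3]^2, I[3,4], I[4,4]^3.
HN type (ℓ=4): μ^(1)=3; μ^(2)=1; μ^(3)=0; μ^(4)=-3

((0, 0, 2, 0); (2, 1, 0, 0); (0, 0, 1, 1); (0, 0, 0, 3))


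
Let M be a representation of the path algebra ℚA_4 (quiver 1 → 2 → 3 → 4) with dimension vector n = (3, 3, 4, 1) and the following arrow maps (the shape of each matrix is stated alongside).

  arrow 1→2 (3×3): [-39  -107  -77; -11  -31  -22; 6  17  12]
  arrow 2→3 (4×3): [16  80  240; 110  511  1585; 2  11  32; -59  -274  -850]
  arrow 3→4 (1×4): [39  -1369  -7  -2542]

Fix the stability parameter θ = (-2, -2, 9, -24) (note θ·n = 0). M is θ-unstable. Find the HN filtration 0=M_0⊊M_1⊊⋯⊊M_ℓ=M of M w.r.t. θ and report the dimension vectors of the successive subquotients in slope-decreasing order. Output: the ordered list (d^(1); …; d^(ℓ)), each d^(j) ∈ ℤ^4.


Barcode: M ≅ I[1,3]^2, I[1,4], I[3,3]. HN layers by μ_θ (3 steps, strictly decreasing):
  μ^(1)=9; μ^(2)=-2; μ^(3)=-19/4

((0, 0, 3, 0); (2, 2, 0, 0); (1, 1, 1, 1))


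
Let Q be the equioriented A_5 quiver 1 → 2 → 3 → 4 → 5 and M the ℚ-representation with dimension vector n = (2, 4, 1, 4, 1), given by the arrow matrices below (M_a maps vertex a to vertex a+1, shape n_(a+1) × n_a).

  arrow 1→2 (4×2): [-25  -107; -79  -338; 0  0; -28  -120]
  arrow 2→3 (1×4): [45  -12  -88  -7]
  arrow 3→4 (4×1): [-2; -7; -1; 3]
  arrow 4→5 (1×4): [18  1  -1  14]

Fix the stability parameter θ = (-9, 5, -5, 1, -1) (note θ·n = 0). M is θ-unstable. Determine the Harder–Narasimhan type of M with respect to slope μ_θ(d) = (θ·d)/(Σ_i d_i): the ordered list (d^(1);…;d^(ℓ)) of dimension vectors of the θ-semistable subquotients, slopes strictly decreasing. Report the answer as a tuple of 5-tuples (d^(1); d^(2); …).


Interval decomposition of M: I[1,2], I[1,4], I[2,2]^2, I[4,4]^2, I[4,5].
HN type (ℓ=4): μ^(1)=5; μ^(2)=1; μ^(3)=0; μ^(4)=-9

((0, 3, 0, 0, 0); (0, 0, 0, 3, 0); (0, 1, 1, 1, 1); (2, 0, 0, 0, 0))


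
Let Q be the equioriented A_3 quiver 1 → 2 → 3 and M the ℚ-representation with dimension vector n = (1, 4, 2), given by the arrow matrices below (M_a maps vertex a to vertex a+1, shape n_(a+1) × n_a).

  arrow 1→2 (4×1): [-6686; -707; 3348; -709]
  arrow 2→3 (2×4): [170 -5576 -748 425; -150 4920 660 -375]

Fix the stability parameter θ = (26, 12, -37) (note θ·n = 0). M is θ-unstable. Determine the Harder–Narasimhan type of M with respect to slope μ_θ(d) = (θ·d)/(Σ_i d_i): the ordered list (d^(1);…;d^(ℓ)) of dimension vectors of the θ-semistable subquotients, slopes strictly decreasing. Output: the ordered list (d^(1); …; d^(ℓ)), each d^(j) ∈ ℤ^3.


Via rank(M_{q-1}∘⋯∘M_p): M ≅ I[1,3], I[2,2]^3, I[3,3].
μ_θ-semistable layers: μ^(1)=12; μ^(2)=1/3; μ^(3)=-37

((0, 3, 0); (1, 1, 1); (0, 0, 1))


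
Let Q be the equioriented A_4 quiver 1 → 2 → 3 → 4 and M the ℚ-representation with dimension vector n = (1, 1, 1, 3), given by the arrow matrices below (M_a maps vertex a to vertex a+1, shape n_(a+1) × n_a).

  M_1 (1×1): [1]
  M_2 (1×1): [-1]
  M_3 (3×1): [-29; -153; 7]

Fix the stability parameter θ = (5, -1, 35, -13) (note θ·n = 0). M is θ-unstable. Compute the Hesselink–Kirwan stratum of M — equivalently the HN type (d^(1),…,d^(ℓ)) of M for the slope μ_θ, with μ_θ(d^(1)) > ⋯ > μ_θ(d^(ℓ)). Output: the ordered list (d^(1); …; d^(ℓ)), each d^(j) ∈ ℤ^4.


Interval decomposition of M: I[1,4], I[4,4]^2.
HN type (ℓ=3): μ^(1)=11; μ^(2)=2; μ^(3)=-13

((0, 0, 1, 1); (1, 1, 0, 0); (0, 0, 0, 2))


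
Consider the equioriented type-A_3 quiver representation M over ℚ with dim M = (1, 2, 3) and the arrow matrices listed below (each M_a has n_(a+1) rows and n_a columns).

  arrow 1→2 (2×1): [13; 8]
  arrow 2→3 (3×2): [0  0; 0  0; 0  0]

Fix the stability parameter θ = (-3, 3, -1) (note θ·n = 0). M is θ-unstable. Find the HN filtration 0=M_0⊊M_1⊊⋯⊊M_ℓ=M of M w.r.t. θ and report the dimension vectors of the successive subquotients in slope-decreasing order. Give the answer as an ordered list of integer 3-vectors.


Barcode: M ≅ I[1,2], I[2,2], I[3,3]^3. HN layers by μ_θ (3 steps, strictly decreasing):
  μ^(1)=3; μ^(2)=-1; μ^(3)=-3

((0, 2, 0); (0, 0, 3); (1, 0, 0))


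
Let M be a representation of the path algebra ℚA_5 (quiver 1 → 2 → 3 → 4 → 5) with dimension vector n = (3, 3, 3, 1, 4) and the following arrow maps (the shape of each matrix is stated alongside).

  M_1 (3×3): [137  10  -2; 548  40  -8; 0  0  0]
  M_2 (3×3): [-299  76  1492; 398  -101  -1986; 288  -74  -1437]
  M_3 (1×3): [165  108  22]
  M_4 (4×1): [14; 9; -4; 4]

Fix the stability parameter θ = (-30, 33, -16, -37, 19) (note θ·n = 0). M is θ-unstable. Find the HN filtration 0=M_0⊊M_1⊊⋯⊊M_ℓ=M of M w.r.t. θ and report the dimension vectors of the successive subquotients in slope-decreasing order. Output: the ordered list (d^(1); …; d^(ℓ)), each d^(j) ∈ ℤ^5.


Via rank(M_{q-1}∘⋯∘M_p): M ≅ I[1,1]^2, I[1,5], I[2,3]^2, I[5,5]^3.
μ_θ-semistable layers: μ^(1)=19; μ^(2)=17/2; μ^(3)=-20/3; μ^(4)=-30

((0, 0, 0, 0, 4); (0, 2, 2, 0, 0); (0, 1, 1, 1, 0); (3, 0, 0, 0, 0))


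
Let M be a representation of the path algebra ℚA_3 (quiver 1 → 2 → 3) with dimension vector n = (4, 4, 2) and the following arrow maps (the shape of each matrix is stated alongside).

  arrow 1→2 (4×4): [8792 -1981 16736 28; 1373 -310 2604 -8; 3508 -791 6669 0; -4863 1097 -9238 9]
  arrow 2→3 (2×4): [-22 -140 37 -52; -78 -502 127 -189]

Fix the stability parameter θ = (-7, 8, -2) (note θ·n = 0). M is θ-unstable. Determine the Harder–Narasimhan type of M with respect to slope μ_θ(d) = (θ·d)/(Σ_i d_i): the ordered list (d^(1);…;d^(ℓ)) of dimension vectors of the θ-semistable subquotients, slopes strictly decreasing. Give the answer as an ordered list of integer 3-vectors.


Interval decomposition of M: I[1,2]^2, I[1,3]^2.
HN type (ℓ=3): μ^(1)=8; μ^(2)=3; μ^(3)=-7

((0, 2, 0); (0, 2, 2); (4, 0, 0))


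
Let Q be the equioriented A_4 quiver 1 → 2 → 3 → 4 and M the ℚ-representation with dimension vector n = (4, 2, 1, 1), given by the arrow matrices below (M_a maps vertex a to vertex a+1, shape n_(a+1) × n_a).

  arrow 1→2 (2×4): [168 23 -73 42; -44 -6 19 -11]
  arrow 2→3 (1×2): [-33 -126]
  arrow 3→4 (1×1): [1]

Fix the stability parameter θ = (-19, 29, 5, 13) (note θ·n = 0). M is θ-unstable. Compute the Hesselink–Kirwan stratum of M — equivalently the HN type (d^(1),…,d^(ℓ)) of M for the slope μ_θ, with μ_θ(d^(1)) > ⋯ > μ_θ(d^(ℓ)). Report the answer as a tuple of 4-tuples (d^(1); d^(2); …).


Via rank(M_{q-1}∘⋯∘M_p): M ≅ I[1,1]^2, I[1,2], I[1,4].
μ_θ-semistable layers: μ^(1)=29; μ^(2)=47/3; μ^(3)=-19

((0, 1, 0, 0); (0, 1, 1, 1); (4, 0, 0, 0))


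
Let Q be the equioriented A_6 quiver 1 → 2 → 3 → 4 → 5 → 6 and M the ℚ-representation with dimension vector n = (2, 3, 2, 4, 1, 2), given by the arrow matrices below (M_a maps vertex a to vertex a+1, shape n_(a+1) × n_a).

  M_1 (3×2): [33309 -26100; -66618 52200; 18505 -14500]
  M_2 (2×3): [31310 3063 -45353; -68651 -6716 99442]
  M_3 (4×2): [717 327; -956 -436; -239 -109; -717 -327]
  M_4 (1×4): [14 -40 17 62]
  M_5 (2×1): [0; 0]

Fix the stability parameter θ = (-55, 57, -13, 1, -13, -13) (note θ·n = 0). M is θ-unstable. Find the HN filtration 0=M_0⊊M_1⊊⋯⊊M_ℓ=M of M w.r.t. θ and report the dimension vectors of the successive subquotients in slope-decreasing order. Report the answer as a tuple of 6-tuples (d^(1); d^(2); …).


Via rank(M_{q-1}∘⋯∘M_p): M ≅ I[1,1], I[1,3], I[2,2], I[2,5], I[4,4]^3, I[6,6]^2.
μ_θ-semistable layers: μ^(1)=57; μ^(2)=22; μ^(3)=8; μ^(4)=1; μ^(5)=-13; μ^(6)=-55

((0, 1, 0, 0, 0, 0); (0, 1, 1, 0, 0, 0); (0, 1, 1, 1, 1, 0); (0, 0, 0, 3, 0, 0); (0, 0, 0, 0, 0, 2); (2, 0, 0, 0, 0, 0))


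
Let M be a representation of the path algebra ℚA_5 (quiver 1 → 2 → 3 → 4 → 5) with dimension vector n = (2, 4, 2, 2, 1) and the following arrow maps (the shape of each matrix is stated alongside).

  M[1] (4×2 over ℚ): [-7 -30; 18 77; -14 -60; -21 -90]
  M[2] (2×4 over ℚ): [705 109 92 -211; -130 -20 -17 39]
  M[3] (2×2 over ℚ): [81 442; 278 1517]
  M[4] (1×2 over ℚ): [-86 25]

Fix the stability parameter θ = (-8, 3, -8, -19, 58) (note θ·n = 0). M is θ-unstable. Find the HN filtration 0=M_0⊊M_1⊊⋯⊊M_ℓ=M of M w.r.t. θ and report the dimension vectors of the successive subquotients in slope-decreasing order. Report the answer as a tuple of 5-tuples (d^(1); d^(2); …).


Via rank(M_{q-1}∘⋯∘M_p): M ≅ I[1,4], I[1,5], I[2,2]^2.
μ_θ-semistable layers: μ^(1)=58; μ^(2)=3; μ^(3)=-8

((0, 0, 0, 0, 1); (0, 2, 0, 0, 0); (2, 2, 2, 2, 0))


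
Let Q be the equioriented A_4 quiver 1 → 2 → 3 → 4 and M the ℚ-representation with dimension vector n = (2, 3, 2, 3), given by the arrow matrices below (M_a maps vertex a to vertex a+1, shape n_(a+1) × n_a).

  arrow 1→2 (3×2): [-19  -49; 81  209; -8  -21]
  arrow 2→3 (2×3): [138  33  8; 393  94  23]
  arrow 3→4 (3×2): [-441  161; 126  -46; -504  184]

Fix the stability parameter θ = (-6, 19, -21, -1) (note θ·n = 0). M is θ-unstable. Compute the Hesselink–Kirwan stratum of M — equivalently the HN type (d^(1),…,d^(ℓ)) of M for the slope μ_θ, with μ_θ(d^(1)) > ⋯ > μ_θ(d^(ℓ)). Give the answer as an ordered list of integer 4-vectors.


Via rank(M_{q-1}∘⋯∘M_p): M ≅ I[1,3], I[1,4], I[2,2], I[4,4]^2.
μ_θ-semistable layers: μ^(1)=19; μ^(2)=-1; μ^(3)=-6

((0, 1, 0, 0); (0, 2, 2, 3); (2, 0, 0, 0))


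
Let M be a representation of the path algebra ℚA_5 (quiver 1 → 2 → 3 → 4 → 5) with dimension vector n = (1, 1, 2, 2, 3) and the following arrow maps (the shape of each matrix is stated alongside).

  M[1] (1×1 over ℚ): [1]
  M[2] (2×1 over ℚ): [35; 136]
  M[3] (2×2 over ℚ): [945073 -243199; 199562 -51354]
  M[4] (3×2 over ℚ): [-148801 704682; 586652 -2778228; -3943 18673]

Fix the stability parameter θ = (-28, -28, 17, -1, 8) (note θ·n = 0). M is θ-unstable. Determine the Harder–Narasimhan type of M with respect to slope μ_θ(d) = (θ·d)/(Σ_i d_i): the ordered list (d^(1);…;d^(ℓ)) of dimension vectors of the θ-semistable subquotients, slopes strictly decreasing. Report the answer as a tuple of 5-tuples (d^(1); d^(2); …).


Interval decomposition of M: I[1,5], I[3,5], I[5,5].
HN type (ℓ=2): μ^(1)=8; μ^(2)=-28

((0, 0, 2, 2, 3); (1, 1, 0, 0, 0))


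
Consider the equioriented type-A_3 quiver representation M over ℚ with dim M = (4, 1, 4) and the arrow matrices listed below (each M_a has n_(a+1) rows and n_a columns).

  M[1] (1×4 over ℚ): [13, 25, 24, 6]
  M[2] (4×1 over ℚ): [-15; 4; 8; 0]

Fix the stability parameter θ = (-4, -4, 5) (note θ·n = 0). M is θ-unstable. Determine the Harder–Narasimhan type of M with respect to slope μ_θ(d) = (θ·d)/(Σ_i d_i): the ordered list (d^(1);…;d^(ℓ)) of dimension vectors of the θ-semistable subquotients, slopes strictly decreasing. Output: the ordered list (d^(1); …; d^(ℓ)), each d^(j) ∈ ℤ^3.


Barcode: M ≅ I[1,1]^3, I[1,3], I[3,3]^3. HN layers by μ_θ (2 steps, strictly decreasing):
  μ^(1)=5; μ^(2)=-4

((0, 0, 4); (4, 1, 0))


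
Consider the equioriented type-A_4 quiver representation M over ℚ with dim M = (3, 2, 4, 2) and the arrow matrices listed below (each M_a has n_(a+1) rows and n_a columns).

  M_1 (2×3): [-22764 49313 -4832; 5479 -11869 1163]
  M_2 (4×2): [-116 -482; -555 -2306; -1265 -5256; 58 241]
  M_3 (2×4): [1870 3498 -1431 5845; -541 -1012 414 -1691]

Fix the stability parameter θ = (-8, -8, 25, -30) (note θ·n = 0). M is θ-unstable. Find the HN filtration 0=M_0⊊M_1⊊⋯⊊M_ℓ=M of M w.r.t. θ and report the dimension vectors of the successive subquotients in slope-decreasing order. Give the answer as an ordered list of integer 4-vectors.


Via rank(M_{q-1}∘⋯∘M_p): M ≅ I[1,1], I[1,4]^2, I[3,3]^2.
μ_θ-semistable layers: μ^(1)=25; μ^(2)=-5/2; μ^(3)=-8

((0, 0, 2, 0); (0, 0, 2, 2); (3, 2, 0, 0))


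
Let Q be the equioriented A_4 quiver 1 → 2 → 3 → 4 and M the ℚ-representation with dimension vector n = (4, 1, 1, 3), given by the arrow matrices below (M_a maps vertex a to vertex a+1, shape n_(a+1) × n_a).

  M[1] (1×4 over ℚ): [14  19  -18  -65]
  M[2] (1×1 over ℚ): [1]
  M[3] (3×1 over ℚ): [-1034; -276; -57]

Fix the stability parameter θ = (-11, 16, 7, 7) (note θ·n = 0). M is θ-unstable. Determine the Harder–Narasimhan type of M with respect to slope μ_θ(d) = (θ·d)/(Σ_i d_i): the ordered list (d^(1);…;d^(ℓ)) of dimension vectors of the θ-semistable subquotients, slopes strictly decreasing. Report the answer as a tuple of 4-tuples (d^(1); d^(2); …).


Via rank(M_{q-1}∘⋯∘M_p): M ≅ I[1,1]^3, I[1,4], I[4,4]^2.
μ_θ-semistable layers: μ^(1)=10; μ^(2)=7; μ^(3)=-11

((0, 1, 1, 1); (0, 0, 0, 2); (4, 0, 0, 0))


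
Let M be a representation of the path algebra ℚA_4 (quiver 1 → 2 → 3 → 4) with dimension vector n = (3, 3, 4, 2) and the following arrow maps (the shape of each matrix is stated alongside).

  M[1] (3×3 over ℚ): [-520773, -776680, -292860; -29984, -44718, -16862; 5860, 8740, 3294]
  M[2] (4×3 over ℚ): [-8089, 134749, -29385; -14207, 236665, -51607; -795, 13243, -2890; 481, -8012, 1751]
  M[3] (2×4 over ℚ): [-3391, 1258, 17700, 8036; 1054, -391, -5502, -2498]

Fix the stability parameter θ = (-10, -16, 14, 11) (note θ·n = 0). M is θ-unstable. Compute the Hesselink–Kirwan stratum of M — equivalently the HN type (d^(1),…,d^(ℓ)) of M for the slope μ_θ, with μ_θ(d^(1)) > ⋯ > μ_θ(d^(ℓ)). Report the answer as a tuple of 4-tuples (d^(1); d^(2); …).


Barcode: M ≅ I[1,3], I[1,4]^2, I[3,3]. HN layers by μ_θ (3 steps, strictly decreasing):
  μ^(1)=14; μ^(2)=25/2; μ^(3)=-13

((0, 0, 2, 0); (0, 0, 2, 2); (3, 3, 0, 0))


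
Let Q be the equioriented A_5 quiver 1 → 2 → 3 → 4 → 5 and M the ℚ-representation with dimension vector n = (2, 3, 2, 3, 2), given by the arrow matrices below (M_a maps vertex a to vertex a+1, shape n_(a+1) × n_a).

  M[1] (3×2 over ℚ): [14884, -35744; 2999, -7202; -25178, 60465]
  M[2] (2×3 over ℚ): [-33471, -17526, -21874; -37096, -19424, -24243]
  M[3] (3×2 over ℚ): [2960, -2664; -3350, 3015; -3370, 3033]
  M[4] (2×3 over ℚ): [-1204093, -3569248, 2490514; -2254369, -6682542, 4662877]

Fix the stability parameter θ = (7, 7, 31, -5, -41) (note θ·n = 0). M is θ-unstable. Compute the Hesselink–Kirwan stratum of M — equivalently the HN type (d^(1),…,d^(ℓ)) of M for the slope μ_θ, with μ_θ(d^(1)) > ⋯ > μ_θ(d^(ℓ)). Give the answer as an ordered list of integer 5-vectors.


Via rank(M_{q-1}∘⋯∘M_p): M ≅ I[1,3], I[1,5], I[2,2], I[4,4], I[4,5].
μ_θ-semistable layers: μ^(1)=31; μ^(2)=7; μ^(3)=-1/5; μ^(4)=-5; μ^(5)=-23

((0, 0, 1, 0, 0); (1, 2, 0, 0, 0); (1, 1, 1, 1, 1); (0, 0, 0, 1, 0); (0, 0, 0, 1, 1))


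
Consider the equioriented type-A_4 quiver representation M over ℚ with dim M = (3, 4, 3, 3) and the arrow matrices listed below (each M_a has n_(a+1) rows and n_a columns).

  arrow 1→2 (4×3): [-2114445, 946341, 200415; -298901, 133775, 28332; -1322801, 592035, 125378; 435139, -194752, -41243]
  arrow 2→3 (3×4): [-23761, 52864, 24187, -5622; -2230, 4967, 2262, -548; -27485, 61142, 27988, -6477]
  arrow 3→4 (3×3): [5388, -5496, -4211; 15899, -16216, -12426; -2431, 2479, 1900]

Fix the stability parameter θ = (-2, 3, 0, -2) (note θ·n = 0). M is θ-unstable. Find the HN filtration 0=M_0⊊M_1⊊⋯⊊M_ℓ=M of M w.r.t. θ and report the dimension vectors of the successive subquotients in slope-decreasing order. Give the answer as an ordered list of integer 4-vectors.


Barcode: M ≅ I[1,4]^3, I[2,2]. HN layers by μ_θ (3 steps, strictly decreasing):
  μ^(1)=3; μ^(2)=1/3; μ^(3)=-2

((0, 1, 0, 0); (0, 3, 3, 3); (3, 0, 0, 0))


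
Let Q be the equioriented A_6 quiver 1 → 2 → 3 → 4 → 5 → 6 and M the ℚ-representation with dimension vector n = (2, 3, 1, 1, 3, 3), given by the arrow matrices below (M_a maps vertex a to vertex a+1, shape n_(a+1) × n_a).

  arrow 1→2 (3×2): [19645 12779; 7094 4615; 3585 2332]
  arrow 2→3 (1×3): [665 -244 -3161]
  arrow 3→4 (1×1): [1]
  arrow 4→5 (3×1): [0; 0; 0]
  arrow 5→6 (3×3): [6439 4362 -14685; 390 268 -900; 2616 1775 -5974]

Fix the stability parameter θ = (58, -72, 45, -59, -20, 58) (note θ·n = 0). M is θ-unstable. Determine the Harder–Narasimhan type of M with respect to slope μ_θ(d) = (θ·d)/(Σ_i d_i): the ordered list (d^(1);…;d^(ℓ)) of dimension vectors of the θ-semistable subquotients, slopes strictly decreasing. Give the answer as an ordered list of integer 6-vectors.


Interval decomposition of M: I[1,2], I[1,4], I[2,2], I[5,6]^3.
HN type (ℓ=4): μ^(1)=58; μ^(2)=-7; μ^(3)=-20; μ^(4)=-72

((0, 0, 0, 0, 0, 3); (2, 2, 1, 1, 0, 0); (0, 0, 0, 0, 3, 0); (0, 1, 0, 0, 0, 0))


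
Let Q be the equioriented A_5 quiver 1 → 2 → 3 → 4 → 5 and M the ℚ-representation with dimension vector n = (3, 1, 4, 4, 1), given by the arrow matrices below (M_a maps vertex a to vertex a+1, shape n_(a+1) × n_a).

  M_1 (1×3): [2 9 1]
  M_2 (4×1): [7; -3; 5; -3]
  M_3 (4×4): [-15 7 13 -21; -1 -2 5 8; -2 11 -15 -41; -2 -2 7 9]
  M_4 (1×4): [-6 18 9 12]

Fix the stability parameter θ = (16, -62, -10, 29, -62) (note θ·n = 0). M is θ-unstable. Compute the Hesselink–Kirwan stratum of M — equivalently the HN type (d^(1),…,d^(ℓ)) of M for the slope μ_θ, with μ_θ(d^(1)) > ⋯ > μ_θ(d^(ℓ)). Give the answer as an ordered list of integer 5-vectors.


Interval decomposition of M: I[1,1]^2, I[1,5], I[3,4]^3.
HN type (ℓ=5): μ^(1)=29; μ^(2)=16; μ^(3)=-10; μ^(4)=-43/3; μ^(5)=-23

((0, 0, 0, 3, 0); (2, 0, 0, 0, 0); (0, 0, 3, 0, 0); (0, 0, 1, 1, 1); (1, 1, 0, 0, 0))


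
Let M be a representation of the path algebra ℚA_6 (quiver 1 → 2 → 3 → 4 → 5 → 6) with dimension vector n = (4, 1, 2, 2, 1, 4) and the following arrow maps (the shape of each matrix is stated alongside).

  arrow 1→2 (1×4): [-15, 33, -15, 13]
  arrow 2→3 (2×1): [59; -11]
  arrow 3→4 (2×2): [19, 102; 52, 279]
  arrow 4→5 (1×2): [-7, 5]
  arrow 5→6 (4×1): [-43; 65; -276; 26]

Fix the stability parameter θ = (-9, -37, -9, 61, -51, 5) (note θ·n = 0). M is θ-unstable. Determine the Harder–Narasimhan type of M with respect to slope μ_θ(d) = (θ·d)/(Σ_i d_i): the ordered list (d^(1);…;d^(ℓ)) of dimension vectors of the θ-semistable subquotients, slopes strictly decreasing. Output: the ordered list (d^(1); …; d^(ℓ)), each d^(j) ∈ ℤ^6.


Interval decomposition of M: I[1,1]^3, I[1,6], I[3,4], I[6,6]^3.
HN type (ℓ=4): μ^(1)=61; μ^(2)=5; μ^(3)=-9; μ^(4)=-23

((0, 0, 0, 1, 0, 0); (0, 0, 0, 1, 1, 4); (3, 0, 2, 0, 0, 0); (1, 1, 0, 0, 0, 0))


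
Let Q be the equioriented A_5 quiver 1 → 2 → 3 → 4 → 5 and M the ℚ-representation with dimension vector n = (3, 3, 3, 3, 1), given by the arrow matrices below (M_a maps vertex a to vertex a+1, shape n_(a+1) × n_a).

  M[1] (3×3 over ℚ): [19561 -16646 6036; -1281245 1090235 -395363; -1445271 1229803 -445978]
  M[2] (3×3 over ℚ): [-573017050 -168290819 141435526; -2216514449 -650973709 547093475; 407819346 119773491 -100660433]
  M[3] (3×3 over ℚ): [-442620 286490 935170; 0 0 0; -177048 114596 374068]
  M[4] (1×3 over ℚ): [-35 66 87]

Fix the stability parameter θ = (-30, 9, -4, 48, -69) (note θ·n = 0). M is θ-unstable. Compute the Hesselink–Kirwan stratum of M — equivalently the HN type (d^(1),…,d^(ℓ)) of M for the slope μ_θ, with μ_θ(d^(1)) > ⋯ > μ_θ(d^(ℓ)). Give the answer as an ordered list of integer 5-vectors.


Via rank(M_{q-1}∘⋯∘M_p): M ≅ I[1,3]^2, I[1,5], I[4,4]^2.
μ_θ-semistable layers: μ^(1)=48; μ^(2)=5/2; μ^(3)=-4; μ^(4)=-30

((0, 0, 0, 2, 0); (0, 2, 2, 0, 0); (0, 1, 1, 1, 1); (3, 0, 0, 0, 0))


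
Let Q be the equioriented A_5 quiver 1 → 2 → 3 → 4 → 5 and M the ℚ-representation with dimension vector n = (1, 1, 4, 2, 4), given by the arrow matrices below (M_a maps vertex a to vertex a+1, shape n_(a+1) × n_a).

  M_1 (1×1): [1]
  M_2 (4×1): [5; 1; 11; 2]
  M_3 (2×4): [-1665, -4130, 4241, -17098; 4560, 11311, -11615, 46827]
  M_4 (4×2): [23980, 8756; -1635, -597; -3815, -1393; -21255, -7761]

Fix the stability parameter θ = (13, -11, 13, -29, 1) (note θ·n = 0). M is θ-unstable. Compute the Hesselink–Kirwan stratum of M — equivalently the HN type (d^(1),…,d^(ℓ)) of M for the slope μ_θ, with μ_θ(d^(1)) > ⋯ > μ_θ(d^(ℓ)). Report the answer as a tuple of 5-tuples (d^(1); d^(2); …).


Via rank(M_{q-1}∘⋯∘M_p): M ≅ I[1,3], I[3,3], I[3,4], I[3,5], I[5,5]^3.
μ_θ-semistable layers: μ^(1)=13; μ^(2)=1; μ^(3)=-8

((0, 0, 2, 0, 0); (1, 1, 0, 0, 4); (0, 0, 2, 2, 0))


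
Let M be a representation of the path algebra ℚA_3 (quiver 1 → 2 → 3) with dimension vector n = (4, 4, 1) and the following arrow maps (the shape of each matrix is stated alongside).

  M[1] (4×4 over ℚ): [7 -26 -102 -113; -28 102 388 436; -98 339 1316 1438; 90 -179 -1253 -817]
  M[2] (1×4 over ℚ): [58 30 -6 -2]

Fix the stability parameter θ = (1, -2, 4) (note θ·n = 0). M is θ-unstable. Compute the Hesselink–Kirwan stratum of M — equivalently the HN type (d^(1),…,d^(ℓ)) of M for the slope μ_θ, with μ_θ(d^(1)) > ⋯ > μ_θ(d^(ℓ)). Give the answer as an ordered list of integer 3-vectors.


Via rank(M_{q-1}∘⋯∘M_p): M ≅ I[1,2]^3, I[1,3].
μ_θ-semistable layers: μ^(1)=4; μ^(2)=-1/2

((0, 0, 1); (4, 4, 0))


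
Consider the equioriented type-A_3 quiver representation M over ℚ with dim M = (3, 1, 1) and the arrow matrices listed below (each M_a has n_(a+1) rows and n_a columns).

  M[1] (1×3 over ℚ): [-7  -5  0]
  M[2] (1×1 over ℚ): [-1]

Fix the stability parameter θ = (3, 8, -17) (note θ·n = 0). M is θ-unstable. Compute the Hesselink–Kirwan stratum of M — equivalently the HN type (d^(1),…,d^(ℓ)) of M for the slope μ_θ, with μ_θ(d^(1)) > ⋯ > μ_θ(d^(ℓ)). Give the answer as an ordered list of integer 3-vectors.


Barcode: M ≅ I[1,1]^2, I[1,3]. HN layers by μ_θ (2 steps, strictly decreasing):
  μ^(1)=3; μ^(2)=-2

((2, 0, 0); (1, 1, 1))


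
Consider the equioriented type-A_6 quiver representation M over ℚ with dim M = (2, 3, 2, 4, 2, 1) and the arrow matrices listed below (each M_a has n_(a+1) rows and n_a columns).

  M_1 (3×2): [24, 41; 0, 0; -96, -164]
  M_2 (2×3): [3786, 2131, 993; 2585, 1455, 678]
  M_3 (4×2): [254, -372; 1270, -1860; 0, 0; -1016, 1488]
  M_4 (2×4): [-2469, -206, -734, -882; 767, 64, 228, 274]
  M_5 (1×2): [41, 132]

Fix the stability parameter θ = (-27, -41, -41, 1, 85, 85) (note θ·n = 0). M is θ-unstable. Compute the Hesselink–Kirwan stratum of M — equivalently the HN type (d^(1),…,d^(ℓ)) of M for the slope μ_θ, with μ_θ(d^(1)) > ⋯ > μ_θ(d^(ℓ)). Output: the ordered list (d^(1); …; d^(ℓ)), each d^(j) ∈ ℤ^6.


Via rank(M_{q-1}∘⋯∘M_p): M ≅ I[1,1], I[1,3], I[2,2], I[2,6], I[4,4]^2, I[4,5].
μ_θ-semistable layers: μ^(1)=85; μ^(2)=1; μ^(3)=-27; μ^(4)=-109/3; μ^(5)=-41

((0, 0, 0, 0, 2, 1); (0, 0, 0, 4, 0, 0); (1, 0, 0, 0, 0, 0); (1, 1, 1, 0, 0, 0); (0, 2, 1, 0, 0, 0))


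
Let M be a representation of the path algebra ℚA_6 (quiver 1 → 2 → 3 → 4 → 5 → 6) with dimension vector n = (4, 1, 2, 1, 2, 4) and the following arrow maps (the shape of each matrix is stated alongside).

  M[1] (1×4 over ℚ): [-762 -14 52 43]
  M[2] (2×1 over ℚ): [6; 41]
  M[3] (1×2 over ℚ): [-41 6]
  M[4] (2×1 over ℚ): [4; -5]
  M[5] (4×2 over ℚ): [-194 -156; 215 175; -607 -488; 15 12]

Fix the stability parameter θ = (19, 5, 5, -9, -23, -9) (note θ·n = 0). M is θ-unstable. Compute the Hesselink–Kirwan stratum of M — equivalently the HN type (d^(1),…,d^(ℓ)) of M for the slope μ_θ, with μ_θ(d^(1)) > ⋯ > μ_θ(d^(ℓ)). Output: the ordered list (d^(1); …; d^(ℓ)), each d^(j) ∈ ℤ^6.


Via rank(M_{q-1}∘⋯∘M_p): M ≅ I[1,1]^3, I[1,3], I[3,6], I[5,6], I[6,6]^2.
μ_θ-semistable layers: μ^(1)=19; μ^(2)=29/3; μ^(3)=-9; μ^(4)=-23

((3, 0, 0, 0, 0, 0); (1, 1, 1, 0, 0, 0); (0, 0, 1, 1, 1, 4); (0, 0, 0, 0, 1, 0))


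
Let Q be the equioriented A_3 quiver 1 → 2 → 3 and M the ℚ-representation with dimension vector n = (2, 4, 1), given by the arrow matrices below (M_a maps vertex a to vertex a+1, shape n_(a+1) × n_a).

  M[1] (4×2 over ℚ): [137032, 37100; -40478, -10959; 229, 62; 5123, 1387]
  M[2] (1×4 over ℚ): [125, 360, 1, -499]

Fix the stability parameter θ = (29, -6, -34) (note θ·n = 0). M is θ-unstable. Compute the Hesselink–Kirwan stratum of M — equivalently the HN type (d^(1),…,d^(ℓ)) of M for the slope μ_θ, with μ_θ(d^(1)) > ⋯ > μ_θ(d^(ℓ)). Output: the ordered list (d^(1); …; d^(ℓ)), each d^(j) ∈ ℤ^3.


Via rank(M_{q-1}∘⋯∘M_p): M ≅ I[1,2], I[1,3], I[2,2]^2.
μ_θ-semistable layers: μ^(1)=23/2; μ^(2)=-11/3; μ^(3)=-6

((1, 1, 0); (1, 1, 1); (0, 2, 0))


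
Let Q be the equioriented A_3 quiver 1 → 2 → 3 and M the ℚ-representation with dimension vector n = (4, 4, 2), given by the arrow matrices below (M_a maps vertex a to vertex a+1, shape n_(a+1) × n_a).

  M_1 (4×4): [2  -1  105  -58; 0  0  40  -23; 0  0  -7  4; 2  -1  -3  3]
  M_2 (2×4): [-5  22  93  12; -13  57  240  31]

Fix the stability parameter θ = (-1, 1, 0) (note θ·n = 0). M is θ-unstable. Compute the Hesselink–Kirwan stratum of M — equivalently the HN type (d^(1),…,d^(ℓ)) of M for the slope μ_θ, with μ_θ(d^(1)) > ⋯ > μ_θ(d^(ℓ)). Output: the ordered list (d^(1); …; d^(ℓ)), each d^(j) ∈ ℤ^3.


Barcode: M ≅ I[1,1], I[1,2], I[1,3]^2, I[2,2]. HN layers by μ_θ (3 steps, strictly decreasing):
  μ^(1)=1; μ^(2)=1/2; μ^(3)=-1

((0, 2, 0); (0, 2, 2); (4, 0, 0))


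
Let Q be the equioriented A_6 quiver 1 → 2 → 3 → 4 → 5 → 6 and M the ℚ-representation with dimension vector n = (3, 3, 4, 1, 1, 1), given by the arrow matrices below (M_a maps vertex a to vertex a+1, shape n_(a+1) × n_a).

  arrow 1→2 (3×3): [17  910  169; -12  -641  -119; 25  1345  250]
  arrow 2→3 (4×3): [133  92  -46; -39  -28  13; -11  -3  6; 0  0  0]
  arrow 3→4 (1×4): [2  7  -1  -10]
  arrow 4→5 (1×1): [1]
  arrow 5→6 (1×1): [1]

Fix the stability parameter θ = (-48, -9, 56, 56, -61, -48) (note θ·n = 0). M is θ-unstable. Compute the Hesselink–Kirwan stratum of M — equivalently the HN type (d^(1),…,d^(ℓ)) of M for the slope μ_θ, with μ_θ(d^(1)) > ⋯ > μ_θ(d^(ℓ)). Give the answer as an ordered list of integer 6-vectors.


Barcode: M ≅ I[1,1], I[1,3], I[1,6], I[2,3], I[3,3]. HN layers by μ_θ (4 steps, strictly decreasing):
  μ^(1)=56; μ^(2)=3/4; μ^(3)=-9; μ^(4)=-48

((0, 0, 3, 0, 0, 0); (0, 0, 1, 1, 1, 1); (0, 3, 0, 0, 0, 0); (3, 0, 0, 0, 0, 0))
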